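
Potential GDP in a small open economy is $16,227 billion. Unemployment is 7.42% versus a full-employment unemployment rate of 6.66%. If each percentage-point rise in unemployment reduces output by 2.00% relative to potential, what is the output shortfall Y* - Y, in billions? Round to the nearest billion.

$247 billion

Output gap = -2.00 × (7.42 - 6.66) = -2 × 0.76 = -1.52%.
Actual GDP ≈ 16227 × 0.9848 ≈ 15980 billion, so the shortfall is 16227 - 15980 = 247 billion.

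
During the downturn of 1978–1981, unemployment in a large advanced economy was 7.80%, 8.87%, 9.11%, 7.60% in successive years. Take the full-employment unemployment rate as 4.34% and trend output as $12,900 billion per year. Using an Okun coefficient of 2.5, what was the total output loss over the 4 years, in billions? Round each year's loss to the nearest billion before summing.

$5,166 billion

Year 1978: gap = -2.5 × (7.8 - 4.34) = -8.65%, loss ≈ 12900 × 8.65/100 ≈ 1116.
Year 1979: gap = -2.5 × (8.87 - 4.34) = -11.325%, loss ≈ 12900 × 11.325/100 ≈ 1461.
Year 1980: gap = -2.5 × (9.11 - 4.34) = -11.925%, loss ≈ 12900 × 11.925/100 ≈ 1538.
Year 1981: gap = -2.5 × (7.6 - 4.34) = -8.15%, loss ≈ 12900 × 8.15/100 ≈ 1051.
Total lost output = 1116 + 1461 + 1538 + 1051 = 5166 billion.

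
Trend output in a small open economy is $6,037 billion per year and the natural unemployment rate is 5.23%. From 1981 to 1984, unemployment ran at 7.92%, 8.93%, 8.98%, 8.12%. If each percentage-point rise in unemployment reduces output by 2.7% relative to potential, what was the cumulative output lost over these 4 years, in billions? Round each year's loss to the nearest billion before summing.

$2,123 billion

Year 1981: gap = -2.7 × (7.92 - 5.23) = -7.263%, loss ≈ 6037 × 7.263/100 ≈ 438.
Year 1982: gap = -2.7 × (8.93 - 5.23) = -9.99%, loss ≈ 6037 × 9.99/100 ≈ 603.
Year 1983: gap = -2.7 × (8.98 - 5.23) = -10.125%, loss ≈ 6037 × 10.125/100 ≈ 611.
Year 1984: gap = -2.7 × (8.12 - 5.23) = -7.803%, loss ≈ 6037 × 7.803/100 ≈ 471.
Total lost output = 438 + 603 + 611 + 471 = 2123 billion.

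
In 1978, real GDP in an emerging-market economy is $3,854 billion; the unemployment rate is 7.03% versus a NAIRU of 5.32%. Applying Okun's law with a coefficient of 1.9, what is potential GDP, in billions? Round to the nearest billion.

$3,983 billion

Unemployment gap = 7.03 - 5.32 = 1.71 points, so output gap = -1.9 × 1.71 = -3.249%.
Since Y = Y* × (1 + gap/100), Y* = 3854/0.96751 ≈ 3983 billion.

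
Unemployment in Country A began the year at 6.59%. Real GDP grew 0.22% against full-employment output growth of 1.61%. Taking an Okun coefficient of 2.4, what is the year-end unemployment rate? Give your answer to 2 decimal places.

7.17%

Growth-rate Okun's law: g_Y = g_Y* - β × Δu, so Δu = (g_Y* - g_Y)/β.
Δu = (1.61 - 0.22)/2.4 = 1.39/2.4 = 0.58 percentage points.
Year-end unemployment = 6.59 + 0.58 = 7.17%.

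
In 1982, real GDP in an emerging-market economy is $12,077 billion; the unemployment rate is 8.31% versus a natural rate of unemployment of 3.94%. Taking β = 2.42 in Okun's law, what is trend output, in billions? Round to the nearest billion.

Unemployment gap = 8.31 - 3.94 = 4.37 points, so output gap = -2.42 × 4.37 = -10.5754%.
Since Y = Y* × (1 + gap/100), Y* = 12077/0.894246 ≈ 13505 billion.

$13,505 billion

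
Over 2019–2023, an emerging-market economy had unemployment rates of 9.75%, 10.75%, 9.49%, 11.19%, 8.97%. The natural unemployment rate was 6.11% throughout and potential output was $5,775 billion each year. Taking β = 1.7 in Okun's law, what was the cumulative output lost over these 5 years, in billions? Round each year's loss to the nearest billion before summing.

$1,925 billion

Year 2019: gap = -1.7 × (9.75 - 6.11) = -6.188%, loss ≈ 5775 × 6.188/100 ≈ 357.
Year 2020: gap = -1.7 × (10.75 - 6.11) = -7.888%, loss ≈ 5775 × 7.888/100 ≈ 456.
Year 2021: gap = -1.7 × (9.49 - 6.11) = -5.746%, loss ≈ 5775 × 5.746/100 ≈ 332.
Year 2022: gap = -1.7 × (11.19 - 6.11) = -8.636%, loss ≈ 5775 × 8.636/100 ≈ 499.
Year 2023: gap = -1.7 × (8.97 - 6.11) = -4.862%, loss ≈ 5775 × 4.862/100 ≈ 281.
Total lost output = 357 + 456 + 332 + 499 + 281 = 1925 billion.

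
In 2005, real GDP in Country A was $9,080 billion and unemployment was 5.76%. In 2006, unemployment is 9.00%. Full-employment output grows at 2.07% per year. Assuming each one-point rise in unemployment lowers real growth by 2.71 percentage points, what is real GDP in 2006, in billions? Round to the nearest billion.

Δu = 9 - 5.76 = 3.24 points.
Okun's law (growth form): g_Y = g_Y* - β × Δu = 2.07 - 2.71 × (3.24) = 2.07 - 8.7804 = -6.7104%.
Real GDP in the next year = 9080 × (1 - 6.7104/100) = 9080 × 0.932896 ≈ 8471 billion.

$8,471 billion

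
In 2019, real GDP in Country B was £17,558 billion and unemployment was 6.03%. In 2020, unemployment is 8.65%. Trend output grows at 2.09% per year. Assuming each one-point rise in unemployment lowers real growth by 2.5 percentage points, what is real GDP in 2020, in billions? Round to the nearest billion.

£16,775 billion

Δu = 8.65 - 6.03 = 2.62 points.
Okun's law (growth form): g_Y = g_Y* - β × Δu = 2.09 - 2.5 × (2.62) = 2.09 - 6.55 = -4.46%.
Real GDP in the next year = 17558 × (1 - 4.46/100) = 17558 × 0.9554 ≈ 16775 billion.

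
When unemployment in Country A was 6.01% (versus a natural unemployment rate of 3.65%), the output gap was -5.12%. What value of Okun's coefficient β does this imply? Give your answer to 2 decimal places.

β ≈ 2.17

Okun's law: output gap = -β × (u - u*).
-5.12 = -β × (6.01 - 3.65) = -β × 2.36, so β = 5.12/2.36 = 2.17.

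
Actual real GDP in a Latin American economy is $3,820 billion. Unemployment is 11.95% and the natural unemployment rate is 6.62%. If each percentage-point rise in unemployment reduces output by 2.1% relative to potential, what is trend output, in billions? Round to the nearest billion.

Unemployment gap = 11.95 - 6.62 = 5.33 points, so output gap = -2.1 × 5.33 = -11.193%.
Since Y = Y* × (1 + gap/100), Y* = 3820/0.88807 ≈ 4301 billion.

$4,301 billion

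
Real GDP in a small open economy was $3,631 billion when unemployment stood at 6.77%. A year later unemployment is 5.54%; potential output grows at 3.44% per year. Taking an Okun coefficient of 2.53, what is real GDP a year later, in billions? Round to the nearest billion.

Δu = 5.54 - 6.77 = -1.23 points.
Okun's law (growth form): g_Y = g_Y* - β × Δu = 3.44 - 2.53 × (-1.23) = 3.44 + 3.1119 = 6.5519%.
Real GDP in the next year = 3631 × (1 + 6.5519/100) = 3631 × 1.065519 ≈ 3869 billion.

$3,869 billion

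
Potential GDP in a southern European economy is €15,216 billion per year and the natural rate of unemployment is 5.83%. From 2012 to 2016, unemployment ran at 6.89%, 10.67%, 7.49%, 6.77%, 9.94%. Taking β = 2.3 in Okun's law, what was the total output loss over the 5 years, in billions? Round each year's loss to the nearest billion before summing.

Year 2012: gap = -2.3 × (6.89 - 5.83) = -2.438%, loss ≈ 15216 × 2.438/100 ≈ 371.
Year 2013: gap = -2.3 × (10.67 - 5.83) = -11.132%, loss ≈ 15216 × 11.132/100 ≈ 1694.
Year 2014: gap = -2.3 × (7.49 - 5.83) = -3.818%, loss ≈ 15216 × 3.818/100 ≈ 581.
Year 2015: gap = -2.3 × (6.77 - 5.83) = -2.162%, loss ≈ 15216 × 2.162/100 ≈ 329.
Year 2016: gap = -2.3 × (9.94 - 5.83) = -9.453%, loss ≈ 15216 × 9.453/100 ≈ 1438.
Total lost output = 371 + 1694 + 581 + 329 + 1438 = 4413 billion.

€4,413 billion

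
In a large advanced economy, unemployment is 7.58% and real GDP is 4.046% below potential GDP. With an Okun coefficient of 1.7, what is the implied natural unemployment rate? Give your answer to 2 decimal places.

From Okun's law, u - u* = -(output gap)/β = -(-4.046)/1.7 = 2.38 points.
So u* = 7.58 - 2.38 = 5.20%.

5.20%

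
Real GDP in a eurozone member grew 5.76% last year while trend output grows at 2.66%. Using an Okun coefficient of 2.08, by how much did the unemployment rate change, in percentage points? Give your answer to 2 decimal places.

-1.49 percentage points

Growth-rate Okun's law: g_Y = g_Y* - β × Δu, so Δu = (g_Y* - g_Y)/β.
Δu = (2.66 - 5.76)/2.08 = -3.1/2.08 = -1.49 percentage points.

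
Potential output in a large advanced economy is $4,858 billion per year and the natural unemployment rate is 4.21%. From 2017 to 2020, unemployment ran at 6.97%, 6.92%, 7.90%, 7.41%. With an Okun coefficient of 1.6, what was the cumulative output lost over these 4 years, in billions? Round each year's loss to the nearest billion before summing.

$962 billion

Year 2017: gap = -1.6 × (6.97 - 4.21) = -4.416%, loss ≈ 4858 × 4.416/100 ≈ 215.
Year 2018: gap = -1.6 × (6.92 - 4.21) = -4.336%, loss ≈ 4858 × 4.336/100 ≈ 211.
Year 2019: gap = -1.6 × (7.9 - 4.21) = -5.904%, loss ≈ 4858 × 5.904/100 ≈ 287.
Year 2020: gap = -1.6 × (7.41 - 4.21) = -5.12%, loss ≈ 4858 × 5.12/100 ≈ 249.
Total lost output = 215 + 211 + 287 + 249 = 962 billion.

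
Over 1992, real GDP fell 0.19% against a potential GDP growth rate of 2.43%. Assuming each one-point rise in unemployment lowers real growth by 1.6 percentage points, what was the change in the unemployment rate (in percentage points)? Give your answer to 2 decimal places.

Growth-rate Okun's law: g_Y = g_Y* - β × Δu, so Δu = (g_Y* - g_Y)/β.
Δu = (2.43 + 0.19)/1.6 = 2.62/1.6 = 1.64 percentage points.

1.64 percentage points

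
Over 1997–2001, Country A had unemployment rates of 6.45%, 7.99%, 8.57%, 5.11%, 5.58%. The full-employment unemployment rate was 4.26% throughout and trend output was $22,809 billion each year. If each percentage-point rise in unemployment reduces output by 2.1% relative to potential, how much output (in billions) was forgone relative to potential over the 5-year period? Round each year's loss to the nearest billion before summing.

$5,939 billion

Year 1997: gap = -2.1 × (6.45 - 4.26) = -4.599%, loss ≈ 22809 × 4.599/100 ≈ 1049.
Year 1998: gap = -2.1 × (7.99 - 4.26) = -7.833%, loss ≈ 22809 × 7.833/100 ≈ 1787.
Year 1999: gap = -2.1 × (8.57 - 4.26) = -9.051%, loss ≈ 22809 × 9.051/100 ≈ 2064.
Year 2000: gap = -2.1 × (5.11 - 4.26) = -1.785%, loss ≈ 22809 × 1.785/100 ≈ 407.
Year 2001: gap = -2.1 × (5.58 - 4.26) = -2.772%, loss ≈ 22809 × 2.772/100 ≈ 632.
Total lost output = 1049 + 1787 + 2064 + 407 + 632 = 5939 billion.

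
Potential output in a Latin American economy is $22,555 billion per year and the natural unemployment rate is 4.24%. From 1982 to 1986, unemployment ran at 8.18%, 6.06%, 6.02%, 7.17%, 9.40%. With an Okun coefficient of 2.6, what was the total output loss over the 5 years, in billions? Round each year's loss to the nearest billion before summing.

$9,166 billion

Year 1982: gap = -2.6 × (8.18 - 4.24) = -10.244%, loss ≈ 22555 × 10.244/100 ≈ 2311.
Year 1983: gap = -2.6 × (6.06 - 4.24) = -4.732%, loss ≈ 22555 × 4.732/100 ≈ 1067.
Year 1984: gap = -2.6 × (6.02 - 4.24) = -4.628%, loss ≈ 22555 × 4.628/100 ≈ 1044.
Year 1985: gap = -2.6 × (7.17 - 4.24) = -7.618%, loss ≈ 22555 × 7.618/100 ≈ 1718.
Year 1986: gap = -2.6 × (9.4 - 4.24) = -13.416%, loss ≈ 22555 × 13.416/100 ≈ 3026.
Total lost output = 2311 + 1067 + 1044 + 1718 + 3026 = 9166 billion.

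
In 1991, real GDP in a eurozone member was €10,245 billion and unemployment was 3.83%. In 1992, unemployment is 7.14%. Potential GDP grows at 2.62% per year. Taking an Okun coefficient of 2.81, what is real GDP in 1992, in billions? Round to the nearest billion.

€9,561 billion

Δu = 7.14 - 3.83 = 3.31 points.
Okun's law (growth form): g_Y = g_Y* - β × Δu = 2.62 - 2.81 × (3.31) = 2.62 - 9.3011 = -6.6811%.
Real GDP in the next year = 10245 × (1 - 6.6811/100) = 10245 × 0.933189 ≈ 9561 billion.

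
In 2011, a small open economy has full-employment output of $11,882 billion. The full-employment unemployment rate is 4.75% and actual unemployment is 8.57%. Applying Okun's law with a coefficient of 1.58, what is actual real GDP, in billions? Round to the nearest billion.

$11,165 billion

Unemployment gap = 8.57 - 4.75 = 3.82 points, so the output gap is -1.58 × 3.82 = -6.0356%.
Actual GDP = 11882 × (1 - 6.0356/100) = 11882 × 0.939644 ≈ 11165 billion.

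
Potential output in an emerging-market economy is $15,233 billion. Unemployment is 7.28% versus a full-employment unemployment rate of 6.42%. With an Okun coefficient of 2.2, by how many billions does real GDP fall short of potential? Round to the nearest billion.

$288 billion

Output gap = -2.2 × (7.28 - 6.42) = -2.2 × 0.86 = -1.892%.
Actual GDP ≈ 15233 × 0.98108 ≈ 14945 billion, so the shortfall is 15233 - 14945 = 288 billion.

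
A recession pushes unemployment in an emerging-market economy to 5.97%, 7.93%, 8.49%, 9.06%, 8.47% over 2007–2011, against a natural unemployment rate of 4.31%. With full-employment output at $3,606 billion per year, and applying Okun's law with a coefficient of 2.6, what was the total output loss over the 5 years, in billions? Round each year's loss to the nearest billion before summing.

Year 2007: gap = -2.6 × (5.97 - 4.31) = -4.316%, loss ≈ 3606 × 4.316/100 ≈ 156.
Year 2008: gap = -2.6 × (7.93 - 4.31) = -9.412%, loss ≈ 3606 × 9.412/100 ≈ 339.
Year 2009: gap = -2.6 × (8.49 - 4.31) = -10.868%, loss ≈ 3606 × 10.868/100 ≈ 392.
Year 2010: gap = -2.6 × (9.06 - 4.31) = -12.35%, loss ≈ 3606 × 12.35/100 ≈ 445.
Year 2011: gap = -2.6 × (8.47 - 4.31) = -10.816%, loss ≈ 3606 × 10.816/100 ≈ 390.
Total lost output = 156 + 339 + 392 + 445 + 390 = 1722 billion.

$1,722 billion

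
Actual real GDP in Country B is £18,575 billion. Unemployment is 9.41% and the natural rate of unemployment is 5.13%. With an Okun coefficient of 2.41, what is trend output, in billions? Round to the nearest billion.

Unemployment gap = 9.41 - 5.13 = 4.28 points, so output gap = -2.41 × 4.28 = -10.3148%.
Since Y = Y* × (1 + gap/100), Y* = 18575/0.896852 ≈ 20711 billion.

£20,711 billion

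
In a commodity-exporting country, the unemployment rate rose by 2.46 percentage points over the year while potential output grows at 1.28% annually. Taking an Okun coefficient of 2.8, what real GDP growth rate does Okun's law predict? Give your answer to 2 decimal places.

Growth-rate Okun's law: g_Y = g_Y* - β × Δu.
g_Y = 1.28 - 2.8 × (2.46) = 1.28 - 6.888 = -5.608%, i.e. -5.61% to 2 d.p.

-5.61%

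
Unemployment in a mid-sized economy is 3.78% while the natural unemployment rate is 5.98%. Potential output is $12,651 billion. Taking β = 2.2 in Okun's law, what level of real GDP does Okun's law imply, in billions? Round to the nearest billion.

$13,263 billion

Unemployment gap = 3.78 - 5.98 = -2.2 points, so the output gap is -2.2 × (-2.2) = 4.84%.
Actual GDP = 12651 × (1 + 4.84/100) = 12651 × 1.0484 ≈ 13263 billion.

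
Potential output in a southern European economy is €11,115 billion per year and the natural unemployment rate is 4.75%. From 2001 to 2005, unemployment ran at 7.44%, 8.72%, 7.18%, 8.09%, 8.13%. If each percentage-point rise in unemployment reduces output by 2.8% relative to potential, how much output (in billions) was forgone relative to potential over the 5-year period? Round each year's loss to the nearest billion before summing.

Year 2001: gap = -2.8 × (7.44 - 4.75) = -7.532%, loss ≈ 11115 × 7.532/100 ≈ 837.
Year 2002: gap = -2.8 × (8.72 - 4.75) = -11.116%, loss ≈ 11115 × 11.116/100 ≈ 1236.
Year 2003: gap = -2.8 × (7.18 - 4.75) = -6.804%, loss ≈ 11115 × 6.804/100 ≈ 756.
Year 2004: gap = -2.8 × (8.09 - 4.75) = -9.352%, loss ≈ 11115 × 9.352/100 ≈ 1039.
Year 2005: gap = -2.8 × (8.13 - 4.75) = -9.464%, loss ≈ 11115 × 9.464/100 ≈ 1052.
Total lost output = 837 + 1236 + 756 + 1039 + 1052 = 4920 billion.

€4,920 billion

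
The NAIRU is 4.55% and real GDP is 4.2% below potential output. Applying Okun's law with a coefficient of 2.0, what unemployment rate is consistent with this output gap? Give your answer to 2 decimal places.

6.65%

From Okun's law, u - u* = -(output gap)/β = -(-4.2)/2.0 = 2.1 points.
So u = 4.55 + 2.1 = 6.65%.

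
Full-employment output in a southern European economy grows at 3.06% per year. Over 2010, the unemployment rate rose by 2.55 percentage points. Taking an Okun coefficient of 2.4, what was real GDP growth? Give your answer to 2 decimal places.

-3.06%

Growth-rate Okun's law: g_Y = g_Y* - β × Δu.
g_Y = 3.06 - 2.4 × (2.55) = 3.06 - 6.12 = -3.06%, i.e. -3.06% to 2 d.p.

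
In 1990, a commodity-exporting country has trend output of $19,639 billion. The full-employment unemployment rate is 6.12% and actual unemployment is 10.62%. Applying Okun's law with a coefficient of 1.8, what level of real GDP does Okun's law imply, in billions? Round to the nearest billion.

Unemployment gap = 10.62 - 6.12 = 4.5 points, so the output gap is -1.8 × 4.5 = -8.1%.
Actual GDP = 19639 × (1 - 8.1/100) = 19639 × 0.919 ≈ 18048 billion.

$18,048 billion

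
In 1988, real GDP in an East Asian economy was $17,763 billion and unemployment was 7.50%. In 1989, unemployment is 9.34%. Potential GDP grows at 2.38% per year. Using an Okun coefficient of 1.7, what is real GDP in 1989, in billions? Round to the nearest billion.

$17,630 billion

Δu = 9.34 - 7.5 = 1.84 points.
Okun's law (growth form): g_Y = g_Y* - β × Δu = 2.38 - 1.7 × (1.84) = 2.38 - 3.128 = -0.748%.
Real GDP in the next year = 17763 × (1 - 0.748/100) = 17763 × 0.99252 ≈ 17630 billion.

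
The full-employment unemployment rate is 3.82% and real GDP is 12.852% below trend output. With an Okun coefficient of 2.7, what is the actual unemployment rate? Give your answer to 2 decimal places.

8.58%

From Okun's law, u - u* = -(output gap)/β = -(-12.852)/2.7 = 4.76 points.
So u = 3.82 + 4.76 = 8.58%.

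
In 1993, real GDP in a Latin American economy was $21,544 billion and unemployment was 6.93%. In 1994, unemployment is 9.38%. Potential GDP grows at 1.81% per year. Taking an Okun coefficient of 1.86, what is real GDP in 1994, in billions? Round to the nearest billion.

Δu = 9.38 - 6.93 = 2.45 points.
Okun's law (growth form): g_Y = g_Y* - β × Δu = 1.81 - 1.86 × (2.45) = 1.81 - 4.557 = -2.747%.
Real GDP in the next year = 21544 × (1 - 2.747/100) = 21544 × 0.97253 ≈ 20952 billion.

$20,952 billion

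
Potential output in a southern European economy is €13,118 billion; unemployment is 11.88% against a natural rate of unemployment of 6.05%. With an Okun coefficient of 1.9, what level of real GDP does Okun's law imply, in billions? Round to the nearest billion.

€11,665 billion

Unemployment gap = 11.88 - 6.05 = 5.83 points, so the output gap is -1.9 × 5.83 = -11.077%.
Actual GDP = 13118 × (1 - 11.077/100) = 13118 × 0.88923 ≈ 11665 billion.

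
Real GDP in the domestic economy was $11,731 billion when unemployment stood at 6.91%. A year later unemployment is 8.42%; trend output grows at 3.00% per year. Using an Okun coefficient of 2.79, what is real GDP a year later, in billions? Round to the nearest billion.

$11,589 billion

Δu = 8.42 - 6.91 = 1.51 points.
Okun's law (growth form): g_Y = g_Y* - β × Δu = 3.00 - 2.79 × (1.51) = 3 - 4.2129 = -1.2129%.
Real GDP in the next year = 11731 × (1 - 1.2129/100) = 11731 × 0.987871 ≈ 11589 billion.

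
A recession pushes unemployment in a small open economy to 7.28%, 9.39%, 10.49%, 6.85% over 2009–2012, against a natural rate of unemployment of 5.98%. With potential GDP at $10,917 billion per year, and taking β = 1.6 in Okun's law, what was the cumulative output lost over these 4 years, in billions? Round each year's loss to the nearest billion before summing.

Year 2009: gap = -1.6 × (7.28 - 5.98) = -2.08%, loss ≈ 10917 × 2.08/100 ≈ 227.
Year 2010: gap = -1.6 × (9.39 - 5.98) = -5.456%, loss ≈ 10917 × 5.456/100 ≈ 596.
Year 2011: gap = -1.6 × (10.49 - 5.98) = -7.216%, loss ≈ 10917 × 7.216/100 ≈ 788.
Year 2012: gap = -1.6 × (6.85 - 5.98) = -1.392%, loss ≈ 10917 × 1.392/100 ≈ 152.
Total lost output = 227 + 596 + 788 + 152 = 1763 billion.

$1,763 billion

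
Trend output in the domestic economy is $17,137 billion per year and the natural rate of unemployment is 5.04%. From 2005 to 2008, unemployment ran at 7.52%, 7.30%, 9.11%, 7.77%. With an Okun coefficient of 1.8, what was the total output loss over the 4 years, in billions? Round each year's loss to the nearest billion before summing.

Year 2005: gap = -1.8 × (7.52 - 5.04) = -4.464%, loss ≈ 17137 × 4.464/100 ≈ 765.
Year 2006: gap = -1.8 × (7.3 - 5.04) = -4.068%, loss ≈ 17137 × 4.068/100 ≈ 697.
Year 2007: gap = -1.8 × (9.11 - 5.04) = -7.326%, loss ≈ 17137 × 7.326/100 ≈ 1255.
Year 2008: gap = -1.8 × (7.77 - 5.04) = -4.914%, loss ≈ 17137 × 4.914/100 ≈ 842.
Total lost output = 765 + 697 + 1255 + 842 = 3559 billion.

$3,559 billion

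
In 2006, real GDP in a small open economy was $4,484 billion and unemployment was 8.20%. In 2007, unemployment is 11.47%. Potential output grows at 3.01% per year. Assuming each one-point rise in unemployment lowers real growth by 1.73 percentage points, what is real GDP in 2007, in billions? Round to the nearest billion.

Δu = 11.47 - 8.2 = 3.27 points.
Okun's law (growth form): g_Y = g_Y* - β × Δu = 3.01 - 1.73 × (3.27) = 3.01 - 5.6571 = -2.6471%.
Real GDP in the next year = 4484 × (1 - 2.6471/100) = 4484 × 0.973529 ≈ 4365 billion.

$4,365 billion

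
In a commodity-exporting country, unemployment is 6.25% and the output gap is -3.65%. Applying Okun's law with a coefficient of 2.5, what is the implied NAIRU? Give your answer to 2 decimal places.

From Okun's law, u - u* = -(output gap)/β = -(-3.65)/2.5 = 1.46 points.
So u* = 6.25 - 1.46 = 4.79%.

4.79%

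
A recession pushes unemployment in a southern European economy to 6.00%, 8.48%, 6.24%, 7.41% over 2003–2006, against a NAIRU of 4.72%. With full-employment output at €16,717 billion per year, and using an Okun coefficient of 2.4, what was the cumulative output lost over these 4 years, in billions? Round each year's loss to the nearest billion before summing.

€3,712 billion

Year 2003: gap = -2.4 × (6 - 4.72) = -3.072%, loss ≈ 16717 × 3.072/100 ≈ 514.
Year 2004: gap = -2.4 × (8.48 - 4.72) = -9.024%, loss ≈ 16717 × 9.024/100 ≈ 1509.
Year 2005: gap = -2.4 × (6.24 - 4.72) = -3.648%, loss ≈ 16717 × 3.648/100 ≈ 610.
Year 2006: gap = -2.4 × (7.41 - 4.72) = -6.456%, loss ≈ 16717 × 6.456/100 ≈ 1079.
Total lost output = 514 + 1509 + 610 + 1079 = 3712 billion.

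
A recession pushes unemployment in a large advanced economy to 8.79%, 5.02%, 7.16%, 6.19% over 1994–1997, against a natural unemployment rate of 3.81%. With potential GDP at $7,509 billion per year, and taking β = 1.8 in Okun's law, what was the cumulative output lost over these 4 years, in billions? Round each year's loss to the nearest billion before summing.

Year 1994: gap = -1.8 × (8.79 - 3.81) = -8.964%, loss ≈ 7509 × 8.964/100 ≈ 673.
Year 1995: gap = -1.8 × (5.02 - 3.81) = -2.178%, loss ≈ 7509 × 2.178/100 ≈ 164.
Year 1996: gap = -1.8 × (7.16 - 3.81) = -6.03%, loss ≈ 7509 × 6.03/100 ≈ 453.
Year 1997: gap = -1.8 × (6.19 - 3.81) = -4.284%, loss ≈ 7509 × 4.284/100 ≈ 322.
Total lost output = 673 + 164 + 453 + 322 = 1612 billion.

$1,612 billion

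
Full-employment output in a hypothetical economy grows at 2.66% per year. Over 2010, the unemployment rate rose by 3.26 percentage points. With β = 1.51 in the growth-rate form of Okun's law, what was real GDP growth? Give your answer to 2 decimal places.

Growth-rate Okun's law: g_Y = g_Y* - β × Δu.
g_Y = 2.66 - 1.51 × (3.26) = 2.66 - 4.9226 = -2.2626%, i.e. -2.26% to 2 d.p.

-2.26%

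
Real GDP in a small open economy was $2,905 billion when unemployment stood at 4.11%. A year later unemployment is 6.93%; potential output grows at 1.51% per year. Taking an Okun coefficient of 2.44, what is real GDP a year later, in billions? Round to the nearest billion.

Δu = 6.93 - 4.11 = 2.82 points.
Okun's law (growth form): g_Y = g_Y* - β × Δu = 1.51 - 2.44 × (2.82) = 1.51 - 6.8808 = -5.3708%.
Real GDP in the next year = 2905 × (1 - 5.3708/100) = 2905 × 0.946292 ≈ 2749 billion.

$2,749 billion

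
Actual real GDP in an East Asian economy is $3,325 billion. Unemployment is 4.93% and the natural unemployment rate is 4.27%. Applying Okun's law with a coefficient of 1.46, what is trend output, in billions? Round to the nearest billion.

$3,357 billion

Unemployment gap = 4.93 - 4.27 = 0.66 points, so output gap = -1.46 × 0.66 = -0.9636%.
Since Y = Y* × (1 + gap/100), Y* = 3325/0.990364 ≈ 3357 billion.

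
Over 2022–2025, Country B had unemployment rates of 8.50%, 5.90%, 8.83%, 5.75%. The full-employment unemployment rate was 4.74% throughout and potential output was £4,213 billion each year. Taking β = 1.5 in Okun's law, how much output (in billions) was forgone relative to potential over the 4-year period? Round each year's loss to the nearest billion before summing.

£633 billion

Year 2022: gap = -1.5 × (8.5 - 4.74) = -5.64%, loss ≈ 4213 × 5.64/100 ≈ 238.
Year 2023: gap = -1.5 × (5.9 - 4.74) = -1.74%, loss ≈ 4213 × 1.74/100 ≈ 73.
Year 2024: gap = -1.5 × (8.83 - 4.74) = -6.135%, loss ≈ 4213 × 6.135/100 ≈ 258.
Year 2025: gap = -1.5 × (5.75 - 4.74) = -1.515%, loss ≈ 4213 × 1.515/100 ≈ 64.
Total lost output = 238 + 73 + 258 + 64 = 633 billion.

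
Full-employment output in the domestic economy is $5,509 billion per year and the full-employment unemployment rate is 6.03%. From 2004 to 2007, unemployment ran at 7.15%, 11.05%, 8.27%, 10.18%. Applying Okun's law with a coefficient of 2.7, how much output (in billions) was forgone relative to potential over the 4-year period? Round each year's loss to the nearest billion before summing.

Year 2004: gap = -2.7 × (7.15 - 6.03) = -3.024%, loss ≈ 5509 × 3.024/100 ≈ 167.
Year 2005: gap = -2.7 × (11.05 - 6.03) = -13.554%, loss ≈ 5509 × 13.554/100 ≈ 747.
Year 2006: gap = -2.7 × (8.27 - 6.03) = -6.048%, loss ≈ 5509 × 6.048/100 ≈ 333.
Year 2007: gap = -2.7 × (10.18 - 6.03) = -11.205%, loss ≈ 5509 × 11.205/100 ≈ 617.
Total lost output = 167 + 747 + 333 + 617 = 1864 billion.

$1,864 billion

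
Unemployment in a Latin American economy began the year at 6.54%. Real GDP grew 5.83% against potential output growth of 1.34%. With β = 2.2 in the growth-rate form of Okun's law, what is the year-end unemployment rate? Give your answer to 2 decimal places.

Growth-rate Okun's law: g_Y = g_Y* - β × Δu, so Δu = (g_Y* - g_Y)/β.
Δu = (1.34 - 5.83)/2.2 = -4.49/2.2 = -2.04 percentage points.
Year-end unemployment = 6.54 - 2.04 = 4.50%.

4.50%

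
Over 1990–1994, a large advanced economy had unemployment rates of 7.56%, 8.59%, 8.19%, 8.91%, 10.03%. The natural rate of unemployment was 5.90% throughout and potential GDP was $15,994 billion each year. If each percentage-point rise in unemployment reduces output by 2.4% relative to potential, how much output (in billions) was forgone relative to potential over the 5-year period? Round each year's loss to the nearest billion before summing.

Year 1990: gap = -2.4 × (7.56 - 5.9) = -3.984%, loss ≈ 15994 × 3.984/100 ≈ 637.
Year 1991: gap = -2.4 × (8.59 - 5.9) = -6.456%, loss ≈ 15994 × 6.456/100 ≈ 1033.
Year 1992: gap = -2.4 × (8.19 - 5.9) = -5.496%, loss ≈ 15994 × 5.496/100 ≈ 879.
Year 1993: gap = -2.4 × (8.91 - 5.9) = -7.224%, loss ≈ 15994 × 7.224/100 ≈ 1155.
Year 1994: gap = -2.4 × (10.03 - 5.9) = -9.912%, loss ≈ 15994 × 9.912/100 ≈ 1585.
Total lost output = 637 + 1033 + 879 + 1155 + 1585 = 5289 billion.

$5,289 billion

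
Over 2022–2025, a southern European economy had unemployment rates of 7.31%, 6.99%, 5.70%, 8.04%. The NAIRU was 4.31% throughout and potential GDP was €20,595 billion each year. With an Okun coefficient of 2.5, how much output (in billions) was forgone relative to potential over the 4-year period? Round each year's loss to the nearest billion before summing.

Year 2022: gap = -2.5 × (7.31 - 4.31) = -7.5%, loss ≈ 20595 × 7.5/100 ≈ 1545.
Year 2023: gap = -2.5 × (6.99 - 4.31) = -6.7%, loss ≈ 20595 × 6.7/100 ≈ 1380.
Year 2024: gap = -2.5 × (5.7 - 4.31) = -3.475%, loss ≈ 20595 × 3.475/100 ≈ 716.
Year 2025: gap = -2.5 × (8.04 - 4.31) = -9.325%, loss ≈ 20595 × 9.325/100 ≈ 1920.
Total lost output = 1545 + 1380 + 716 + 1920 = 5561 billion.

€5,561 billion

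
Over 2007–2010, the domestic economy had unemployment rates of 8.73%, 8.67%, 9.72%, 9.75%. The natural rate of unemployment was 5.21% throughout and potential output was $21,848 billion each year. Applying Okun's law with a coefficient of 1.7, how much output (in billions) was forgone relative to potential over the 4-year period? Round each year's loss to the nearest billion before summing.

$5,953 billion

Year 2007: gap = -1.7 × (8.73 - 5.21) = -5.984%, loss ≈ 21848 × 5.984/100 ≈ 1307.
Year 2008: gap = -1.7 × (8.67 - 5.21) = -5.882%, loss ≈ 21848 × 5.882/100 ≈ 1285.
Year 2009: gap = -1.7 × (9.72 - 5.21) = -7.667%, loss ≈ 21848 × 7.667/100 ≈ 1675.
Year 2010: gap = -1.7 × (9.75 - 5.21) = -7.718%, loss ≈ 21848 × 7.718/100 ≈ 1686.
Total lost output = 1307 + 1285 + 1675 + 1686 = 5953 billion.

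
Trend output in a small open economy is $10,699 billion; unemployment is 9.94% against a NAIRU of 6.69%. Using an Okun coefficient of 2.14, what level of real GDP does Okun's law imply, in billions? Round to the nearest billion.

$9,955 billion

Unemployment gap = 9.94 - 6.69 = 3.25 points, so the output gap is -2.14 × 3.25 = -6.955%.
Actual GDP = 10699 × (1 - 6.955/100) = 10699 × 0.93045 ≈ 9955 billion.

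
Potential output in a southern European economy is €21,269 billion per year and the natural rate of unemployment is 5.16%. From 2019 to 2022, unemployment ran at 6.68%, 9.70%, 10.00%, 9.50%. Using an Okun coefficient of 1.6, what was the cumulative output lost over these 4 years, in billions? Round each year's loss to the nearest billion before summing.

Year 2019: gap = -1.6 × (6.68 - 5.16) = -2.432%, loss ≈ 21269 × 2.432/100 ≈ 517.
Year 2020: gap = -1.6 × (9.7 - 5.16) = -7.264%, loss ≈ 21269 × 7.264/100 ≈ 1545.
Year 2021: gap = -1.6 × (10 - 5.16) = -7.744%, loss ≈ 21269 × 7.744/100 ≈ 1647.
Year 2022: gap = -1.6 × (9.5 - 5.16) = -6.944%, loss ≈ 21269 × 6.944/100 ≈ 1477.
Total lost output = 517 + 1545 + 1647 + 1477 = 5186 billion.

€5,186 billion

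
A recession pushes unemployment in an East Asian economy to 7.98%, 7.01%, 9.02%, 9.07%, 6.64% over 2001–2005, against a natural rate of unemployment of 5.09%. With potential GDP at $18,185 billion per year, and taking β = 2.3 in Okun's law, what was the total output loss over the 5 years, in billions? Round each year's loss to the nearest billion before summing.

$5,969 billion

Year 2001: gap = -2.3 × (7.98 - 5.09) = -6.647%, loss ≈ 18185 × 6.647/100 ≈ 1209.
Year 2002: gap = -2.3 × (7.01 - 5.09) = -4.416%, loss ≈ 18185 × 4.416/100 ≈ 803.
Year 2003: gap = -2.3 × (9.02 - 5.09) = -9.039%, loss ≈ 18185 × 9.039/100 ≈ 1644.
Year 2004: gap = -2.3 × (9.07 - 5.09) = -9.154%, loss ≈ 18185 × 9.154/100 ≈ 1665.
Year 2005: gap = -2.3 × (6.64 - 5.09) = -3.565%, loss ≈ 18185 × 3.565/100 ≈ 648.
Total lost output = 1209 + 803 + 1644 + 1665 + 648 = 5969 billion.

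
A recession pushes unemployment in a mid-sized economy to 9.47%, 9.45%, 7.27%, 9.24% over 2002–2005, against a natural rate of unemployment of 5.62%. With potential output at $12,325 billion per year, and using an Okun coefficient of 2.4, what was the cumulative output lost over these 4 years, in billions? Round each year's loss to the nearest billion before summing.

Year 2002: gap = -2.4 × (9.47 - 5.62) = -9.24%, loss ≈ 12325 × 9.24/100 ≈ 1139.
Year 2003: gap = -2.4 × (9.45 - 5.62) = -9.192%, loss ≈ 12325 × 9.192/100 ≈ 1133.
Year 2004: gap = -2.4 × (7.27 - 5.62) = -3.96%, loss ≈ 12325 × 3.96/100 ≈ 488.
Year 2005: gap = -2.4 × (9.24 - 5.62) = -8.688%, loss ≈ 12325 × 8.688/100 ≈ 1071.
Total lost output = 1139 + 1133 + 488 + 1071 = 3831 billion.

$3,831 billion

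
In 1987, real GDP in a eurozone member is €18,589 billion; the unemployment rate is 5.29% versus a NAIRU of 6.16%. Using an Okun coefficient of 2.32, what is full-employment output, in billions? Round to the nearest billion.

Unemployment gap = 5.29 - 6.16 = -0.87 points, so output gap = -2.32 × (-0.87) = 2.0184%.
Since Y = Y* × (1 + gap/100), Y* = 18589/1.020184 ≈ 18221 billion.

€18,221 billion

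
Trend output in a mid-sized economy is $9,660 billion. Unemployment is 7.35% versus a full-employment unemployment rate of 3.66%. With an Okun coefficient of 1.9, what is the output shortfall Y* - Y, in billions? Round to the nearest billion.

Output gap = -1.9 × (7.35 - 3.66) = -1.9 × 3.69 = -7.011%.
Actual GDP ≈ 9660 × 0.92989 ≈ 8983 billion, so the shortfall is 9660 - 8983 = 677 billion.

$677 billion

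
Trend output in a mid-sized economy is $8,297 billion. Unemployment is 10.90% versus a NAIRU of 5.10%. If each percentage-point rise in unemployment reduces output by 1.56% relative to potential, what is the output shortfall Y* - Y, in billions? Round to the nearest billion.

$751 billion

Output gap = -1.56 × (10.9 - 5.1) = -1.56 × 5.8 = -9.048%.
Actual GDP ≈ 8297 × 0.90952 ≈ 7546 billion, so the shortfall is 8297 - 7546 = 751 billion.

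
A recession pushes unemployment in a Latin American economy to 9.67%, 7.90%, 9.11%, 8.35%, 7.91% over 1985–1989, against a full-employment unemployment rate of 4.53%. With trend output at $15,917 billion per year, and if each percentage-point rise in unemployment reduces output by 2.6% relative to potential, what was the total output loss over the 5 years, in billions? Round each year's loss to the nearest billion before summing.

Year 1985: gap = -2.6 × (9.67 - 4.53) = -13.364%, loss ≈ 15917 × 13.364/100 ≈ 2127.
Year 1986: gap = -2.6 × (7.9 - 4.53) = -8.762%, loss ≈ 15917 × 8.762/100 ≈ 1395.
Year 1987: gap = -2.6 × (9.11 - 4.53) = -11.908%, loss ≈ 15917 × 11.908/100 ≈ 1895.
Year 1988: gap = -2.6 × (8.35 - 4.53) = -9.932%, loss ≈ 15917 × 9.932/100 ≈ 1581.
Year 1989: gap = -2.6 × (7.91 - 4.53) = -8.788%, loss ≈ 15917 × 8.788/100 ≈ 1399.
Total lost output = 2127 + 1395 + 1895 + 1581 + 1399 = 8397 billion.

$8,397 billion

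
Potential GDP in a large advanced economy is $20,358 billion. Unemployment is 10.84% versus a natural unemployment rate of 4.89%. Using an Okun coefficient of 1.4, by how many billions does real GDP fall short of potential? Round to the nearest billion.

$1,696 billion

Output gap = -1.4 × (10.84 - 4.89) = -1.4 × 5.95 = -8.33%.
Actual GDP ≈ 20358 × 0.9167 ≈ 18662 billion, so the shortfall is 20358 - 18662 = 1696 billion.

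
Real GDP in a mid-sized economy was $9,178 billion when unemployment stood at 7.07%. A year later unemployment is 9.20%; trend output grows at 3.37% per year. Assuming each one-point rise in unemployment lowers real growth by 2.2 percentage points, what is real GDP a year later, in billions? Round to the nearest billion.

$9,057 billion

Δu = 9.2 - 7.07 = 2.13 points.
Okun's law (growth form): g_Y = g_Y* - β × Δu = 3.37 - 2.2 × (2.13) = 3.37 - 4.686 = -1.316%.
Real GDP in the next year = 9178 × (1 - 1.316/100) = 9178 × 0.98684 ≈ 9057 billion.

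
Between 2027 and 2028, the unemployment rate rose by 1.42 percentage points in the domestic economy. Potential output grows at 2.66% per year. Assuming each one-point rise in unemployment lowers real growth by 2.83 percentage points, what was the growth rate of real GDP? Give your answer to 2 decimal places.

-1.36%

Growth-rate Okun's law: g_Y = g_Y* - β × Δu.
g_Y = 2.66 - 2.83 × (1.42) = 2.66 - 4.0186 = -1.3586%, i.e. -1.36% to 2 d.p.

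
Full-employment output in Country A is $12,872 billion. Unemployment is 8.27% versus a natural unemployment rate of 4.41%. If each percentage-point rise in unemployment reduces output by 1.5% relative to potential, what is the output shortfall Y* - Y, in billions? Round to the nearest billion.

$745 billion

Output gap = -1.5 × (8.27 - 4.41) = -1.5 × 3.86 = -5.79%.
Actual GDP ≈ 12872 × 0.9421 ≈ 12127 billion, so the shortfall is 12872 - 12127 = 745 billion.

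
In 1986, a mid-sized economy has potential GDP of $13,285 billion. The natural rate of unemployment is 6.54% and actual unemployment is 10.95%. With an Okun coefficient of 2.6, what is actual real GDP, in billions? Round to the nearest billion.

$11,762 billion

Unemployment gap = 10.95 - 6.54 = 4.41 points, so the output gap is -2.6 × 4.41 = -11.466%.
Actual GDP = 13285 × (1 - 11.466/100) = 13285 × 0.88534 ≈ 11762 billion.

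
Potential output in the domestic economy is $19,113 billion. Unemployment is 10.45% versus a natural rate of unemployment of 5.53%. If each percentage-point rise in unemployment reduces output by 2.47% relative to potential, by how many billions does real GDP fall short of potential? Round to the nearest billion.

$2,323 billion

Output gap = -2.47 × (10.45 - 5.53) = -2.47 × 4.92 = -12.1524%.
Actual GDP ≈ 19113 × 0.878476 ≈ 16790 billion, so the shortfall is 19113 - 16790 = 2323 billion.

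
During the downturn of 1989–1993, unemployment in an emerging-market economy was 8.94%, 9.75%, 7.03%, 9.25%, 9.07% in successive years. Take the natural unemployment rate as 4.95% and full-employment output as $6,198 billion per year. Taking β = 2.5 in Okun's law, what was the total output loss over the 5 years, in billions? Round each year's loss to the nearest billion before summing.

Year 1989: gap = -2.5 × (8.94 - 4.95) = -9.975%, loss ≈ 6198 × 9.975/100 ≈ 618.
Year 1990: gap = -2.5 × (9.75 - 4.95) = -12%, loss ≈ 6198 × 12/100 ≈ 744.
Year 1991: gap = -2.5 × (7.03 - 4.95) = -5.2%, loss ≈ 6198 × 5.2/100 ≈ 322.
Year 1992: gap = -2.5 × (9.25 - 4.95) = -10.75%, loss ≈ 6198 × 10.75/100 ≈ 666.
Year 1993: gap = -2.5 × (9.07 - 4.95) = -10.3%, loss ≈ 6198 × 10.3/100 ≈ 638.
Total lost output = 618 + 744 + 322 + 666 + 638 = 2988 billion.

$2,988 billion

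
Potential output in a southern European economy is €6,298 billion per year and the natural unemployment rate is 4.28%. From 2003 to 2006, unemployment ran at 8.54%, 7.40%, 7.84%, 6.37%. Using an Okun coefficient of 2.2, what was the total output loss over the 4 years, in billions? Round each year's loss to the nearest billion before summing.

Year 2003: gap = -2.2 × (8.54 - 4.28) = -9.372%, loss ≈ 6298 × 9.372/100 ≈ 590.
Year 2004: gap = -2.2 × (7.4 - 4.28) = -6.864%, loss ≈ 6298 × 6.864/100 ≈ 432.
Year 2005: gap = -2.2 × (7.84 - 4.28) = -7.832%, loss ≈ 6298 × 7.832/100 ≈ 493.
Year 2006: gap = -2.2 × (6.37 - 4.28) = -4.598%, loss ≈ 6298 × 4.598/100 ≈ 290.
Total lost output = 590 + 432 + 493 + 290 = 1805 billion.

€1,805 billion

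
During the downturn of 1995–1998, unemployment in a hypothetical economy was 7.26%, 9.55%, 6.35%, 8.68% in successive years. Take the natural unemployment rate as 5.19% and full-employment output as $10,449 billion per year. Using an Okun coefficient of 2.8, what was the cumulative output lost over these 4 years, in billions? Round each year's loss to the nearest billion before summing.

Year 1995: gap = -2.8 × (7.26 - 5.19) = -5.796%, loss ≈ 10449 × 5.796/100 ≈ 606.
Year 1996: gap = -2.8 × (9.55 - 5.19) = -12.208%, loss ≈ 10449 × 12.208/100 ≈ 1276.
Year 1997: gap = -2.8 × (6.35 - 5.19) = -3.248%, loss ≈ 10449 × 3.248/100 ≈ 339.
Year 1998: gap = -2.8 × (8.68 - 5.19) = -9.772%, loss ≈ 10449 × 9.772/100 ≈ 1021.
Total lost output = 606 + 1276 + 339 + 1021 = 3242 billion.

$3,242 billion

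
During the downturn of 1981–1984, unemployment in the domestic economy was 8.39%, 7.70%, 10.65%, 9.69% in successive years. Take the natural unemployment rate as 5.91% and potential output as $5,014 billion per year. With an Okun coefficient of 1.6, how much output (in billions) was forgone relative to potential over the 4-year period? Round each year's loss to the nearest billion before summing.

$1,026 billion

Year 1981: gap = -1.6 × (8.39 - 5.91) = -3.968%, loss ≈ 5014 × 3.968/100 ≈ 199.
Year 1982: gap = -1.6 × (7.7 - 5.91) = -2.864%, loss ≈ 5014 × 2.864/100 ≈ 144.
Year 1983: gap = -1.6 × (10.65 - 5.91) = -7.584%, loss ≈ 5014 × 7.584/100 ≈ 380.
Year 1984: gap = -1.6 × (9.69 - 5.91) = -6.048%, loss ≈ 5014 × 6.048/100 ≈ 303.
Total lost output = 199 + 144 + 380 + 303 = 1026 billion.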